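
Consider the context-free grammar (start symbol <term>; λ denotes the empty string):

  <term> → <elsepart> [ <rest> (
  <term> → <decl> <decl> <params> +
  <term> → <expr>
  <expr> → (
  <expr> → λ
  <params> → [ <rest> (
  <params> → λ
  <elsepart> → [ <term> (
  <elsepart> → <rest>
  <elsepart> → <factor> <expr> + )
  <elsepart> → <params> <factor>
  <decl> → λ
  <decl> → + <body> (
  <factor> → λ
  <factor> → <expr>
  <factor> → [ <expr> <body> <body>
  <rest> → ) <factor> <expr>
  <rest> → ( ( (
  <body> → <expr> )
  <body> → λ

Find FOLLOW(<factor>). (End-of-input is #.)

In <elsepart> → <factor> <expr> + ): add FIRST(<expr> + )) = { (, + }.
In <elsepart> → <params> <factor>: <factor> is at the end, add FOLLOW(<elsepart>) = { [ }.
In <rest> → ) <factor> <expr>: add FIRST(<expr>)\{λ} = { ( }.
  Since <expr> is nullable, also add FOLLOW(<rest>) = { (, [ }.
Union: FOLLOW(<factor>) = { (, +, [ }.

{ (, +, [ }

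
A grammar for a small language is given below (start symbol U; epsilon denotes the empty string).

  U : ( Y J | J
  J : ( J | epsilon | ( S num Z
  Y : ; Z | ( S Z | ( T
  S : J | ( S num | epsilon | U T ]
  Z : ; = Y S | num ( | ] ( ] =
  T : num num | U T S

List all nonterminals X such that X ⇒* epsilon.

{ J, S, U }

Directly nullable (have an epsilon-production): J, S.
U : J with every symbol nullable, so U is nullable.
No other nonterminal has a production whose RHS symbols are all nullable.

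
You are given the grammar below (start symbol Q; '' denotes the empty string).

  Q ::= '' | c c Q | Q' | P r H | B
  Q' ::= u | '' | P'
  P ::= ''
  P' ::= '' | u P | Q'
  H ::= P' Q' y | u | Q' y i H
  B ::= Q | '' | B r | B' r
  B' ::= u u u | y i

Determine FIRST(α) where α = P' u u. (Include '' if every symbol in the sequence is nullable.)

{ u }

Add FIRST(P')\{''} = { u }; P' is nullable, continue.
u is a terminal; add {u} and stop.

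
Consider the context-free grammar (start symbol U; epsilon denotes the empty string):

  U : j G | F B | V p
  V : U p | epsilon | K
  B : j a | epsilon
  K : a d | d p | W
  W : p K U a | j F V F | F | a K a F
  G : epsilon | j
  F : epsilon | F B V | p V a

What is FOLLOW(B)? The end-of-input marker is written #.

In U : F B: B is at the end, add FOLLOW(U) = { #, a, p }.
In F : F B V: add FIRST(V)\{epsilon} = { a, d, j, p }.
  Since V is nullable, also add FOLLOW(F) = { #, a, d, j, p }.
Union: FOLLOW(B) = { #, a, d, j, p }.

{ #, a, d, j, p }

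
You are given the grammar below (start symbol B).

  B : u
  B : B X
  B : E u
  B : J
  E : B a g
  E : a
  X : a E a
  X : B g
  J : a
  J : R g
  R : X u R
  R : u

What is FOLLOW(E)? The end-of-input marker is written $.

{ a, u }

In B : E u: add FIRST(u) = { u }.
In X : a E a: add FIRST(a) = { a }.
Union: FOLLOW(E) = { a, u }.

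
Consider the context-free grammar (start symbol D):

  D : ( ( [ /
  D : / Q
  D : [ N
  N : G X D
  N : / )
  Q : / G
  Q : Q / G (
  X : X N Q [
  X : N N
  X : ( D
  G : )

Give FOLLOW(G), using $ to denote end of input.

{ $, (, ), /, [ }

In N : G X D: add FIRST(X D) = { (, ), / }.
In Q : / G: G is at the end, add FOLLOW(Q) = { $, (, ), /, [ }.
In Q : Q / G (: add FIRST(() = { ( }.
Union: FOLLOW(G) = { $, (, ), /, [ }.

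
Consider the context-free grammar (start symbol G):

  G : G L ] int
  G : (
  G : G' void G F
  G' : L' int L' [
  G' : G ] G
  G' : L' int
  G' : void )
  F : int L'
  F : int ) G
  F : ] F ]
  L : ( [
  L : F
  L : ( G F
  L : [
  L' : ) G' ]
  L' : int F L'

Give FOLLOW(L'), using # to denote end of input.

{ #, (, ), [, ], int, void }

In G' : L' int L' [: add FIRST(int L' [) = { int }.
In G' : L' int L' [: add FIRST([) = { [ }.
In G' : L' int: add FIRST(int) = { int }.
In F : int L': L' is at the end, add FOLLOW(F) = { #, (, ), [, ], int, void }.
In L' : int F L': L' is at the end, add FOLLOW(L') = { #, (, ), [, ], int, void }.
Union: FOLLOW(L') = { #, (, ), [, ], int, void }.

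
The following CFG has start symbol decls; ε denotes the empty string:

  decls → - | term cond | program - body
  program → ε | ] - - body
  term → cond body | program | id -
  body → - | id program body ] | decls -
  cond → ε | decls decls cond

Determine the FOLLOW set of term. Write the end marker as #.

In decls → term cond: add FIRST(cond)\{ε} = { -, ], id }.
  Since cond is nullable, also add FOLLOW(decls) = { #, -, ], id }.
Union: FOLLOW(term) = { #, -, ], id }.

{ #, -, ], id }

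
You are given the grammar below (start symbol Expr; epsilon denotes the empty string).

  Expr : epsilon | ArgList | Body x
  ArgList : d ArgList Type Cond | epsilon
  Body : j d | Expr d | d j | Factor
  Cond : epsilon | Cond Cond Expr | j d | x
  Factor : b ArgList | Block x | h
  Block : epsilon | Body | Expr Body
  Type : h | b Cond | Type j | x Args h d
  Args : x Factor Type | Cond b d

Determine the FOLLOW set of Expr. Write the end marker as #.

Expr is the start symbol, so # ∈ FOLLOW(Expr).
In Body : Expr d: add FIRST(d) = { d }.
In Cond : Cond Cond Expr: Expr is at the end, add FOLLOW(Cond) = { #, b, d, h, j, x }.
In Block : Expr Body: add FIRST(Body) = { b, d, h, j, x }.
Union: FOLLOW(Expr) = { #, b, d, h, j, x }.

{ #, b, d, h, j, x }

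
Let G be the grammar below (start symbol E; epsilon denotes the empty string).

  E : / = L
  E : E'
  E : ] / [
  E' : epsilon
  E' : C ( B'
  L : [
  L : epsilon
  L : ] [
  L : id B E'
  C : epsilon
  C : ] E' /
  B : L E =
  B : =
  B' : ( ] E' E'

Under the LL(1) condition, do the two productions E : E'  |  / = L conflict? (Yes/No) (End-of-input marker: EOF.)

FIRST(E') = { (, ], epsilon } and FIRST(/ = L) = { / }.
The first is nullable but FOLLOW(E) = { EOF, = } is disjoint from FIRST of the second.

No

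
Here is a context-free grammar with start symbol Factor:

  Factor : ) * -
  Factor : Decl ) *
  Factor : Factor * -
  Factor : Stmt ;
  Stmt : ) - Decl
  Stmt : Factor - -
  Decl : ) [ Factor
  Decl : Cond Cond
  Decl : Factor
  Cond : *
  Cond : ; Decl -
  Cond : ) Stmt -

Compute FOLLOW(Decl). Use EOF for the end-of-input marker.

{ ), -, ; }

In Factor : Decl ) *: add FIRST() *) = { ) }.
In Stmt : ) - Decl: Decl is at the end, add FOLLOW(Stmt) = { -, ; }.
In Cond : ; Decl -: add FIRST(-) = { - }.
Union: FOLLOW(Decl) = { ), -, ; }.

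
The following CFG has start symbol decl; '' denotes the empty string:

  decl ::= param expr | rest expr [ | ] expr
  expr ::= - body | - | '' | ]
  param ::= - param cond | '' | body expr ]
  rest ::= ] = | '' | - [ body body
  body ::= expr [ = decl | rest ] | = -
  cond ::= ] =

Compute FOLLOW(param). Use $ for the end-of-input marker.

In decl ::= param expr: add FIRST(expr)\{''} = { -, ] }.
  Since expr is nullable, also add FOLLOW(decl) = { $, -, =, [, ] }.
In param ::= - param cond: add FIRST(cond) = { ] }.
Union: FOLLOW(param) = { $, -, =, [, ] }.

{ $, -, =, [, ] }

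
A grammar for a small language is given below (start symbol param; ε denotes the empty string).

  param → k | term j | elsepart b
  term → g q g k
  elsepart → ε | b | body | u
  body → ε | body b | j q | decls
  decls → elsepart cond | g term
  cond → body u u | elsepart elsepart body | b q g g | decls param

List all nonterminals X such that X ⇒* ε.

Directly nullable (have an ε-production): elsepart, body.
cond → elsepart elsepart body with every symbol nullable, so cond is nullable.
decls → elsepart cond with every symbol nullable, so decls is nullable.
No other nonterminal has a production whose RHS symbols are all nullable.

{ body, cond, decls, elsepart }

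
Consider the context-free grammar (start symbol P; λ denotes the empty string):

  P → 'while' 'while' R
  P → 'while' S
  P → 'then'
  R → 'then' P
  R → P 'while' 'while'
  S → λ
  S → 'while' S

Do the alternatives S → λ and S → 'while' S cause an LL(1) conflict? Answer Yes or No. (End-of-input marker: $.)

Yes

FIRST(λ) = { λ } and FIRST('while' S) = { 'while' }.
The first alternative is nullable and FOLLOW(S) = { $, 'while' } shares 'while' with FIRST of the second — conflict.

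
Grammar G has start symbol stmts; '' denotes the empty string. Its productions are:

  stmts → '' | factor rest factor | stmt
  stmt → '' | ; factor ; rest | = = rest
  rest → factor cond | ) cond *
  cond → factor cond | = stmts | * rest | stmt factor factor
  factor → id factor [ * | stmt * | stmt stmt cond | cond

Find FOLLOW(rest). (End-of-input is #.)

In stmts → factor rest factor: add FIRST(factor) = { *, ;, =, id }.
In stmt → ; factor ; rest: rest is at the end, add FOLLOW(stmt) = { #, ), *, ;, =, [, id }.
In stmt → = = rest: rest is at the end, add FOLLOW(stmt) = { #, ), *, ;, =, [, id }.
In cond → * rest: rest is at the end, add FOLLOW(cond) = { #, ), *, ;, =, [, id }.
Union: FOLLOW(rest) = { #, ), *, ;, =, [, id }.

{ #, ), *, ;, =, [, id }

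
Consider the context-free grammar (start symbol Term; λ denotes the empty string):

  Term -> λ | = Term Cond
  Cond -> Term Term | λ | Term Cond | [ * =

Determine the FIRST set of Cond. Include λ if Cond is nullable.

{ =, [, λ }

From Cond -> Term Term: Term, Term nullable, take FIRST(Term) ∪ FIRST(Term) = { = }; also λ since the whole RHS is nullable.
Cond -> λ contributes λ.
From Cond -> Term Cond: Term, Cond nullable, take FIRST(Term) ∪ FIRST(Cond) = { =, [ }; also λ since the whole RHS is nullable.
Cond -> [ * = contributes {[}.
Union: FIRST(Cond) = { =, [, λ }.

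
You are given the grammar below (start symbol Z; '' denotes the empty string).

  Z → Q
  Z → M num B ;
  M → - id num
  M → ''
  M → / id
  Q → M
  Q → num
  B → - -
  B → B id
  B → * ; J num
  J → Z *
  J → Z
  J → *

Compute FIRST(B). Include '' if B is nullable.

{ *, - }

B → - - contributes {-}.
From B → B id: add FIRST(B) = { *, - }.
B → * ; J num contributes {*}.
Union: FIRST(B) = { *, - }.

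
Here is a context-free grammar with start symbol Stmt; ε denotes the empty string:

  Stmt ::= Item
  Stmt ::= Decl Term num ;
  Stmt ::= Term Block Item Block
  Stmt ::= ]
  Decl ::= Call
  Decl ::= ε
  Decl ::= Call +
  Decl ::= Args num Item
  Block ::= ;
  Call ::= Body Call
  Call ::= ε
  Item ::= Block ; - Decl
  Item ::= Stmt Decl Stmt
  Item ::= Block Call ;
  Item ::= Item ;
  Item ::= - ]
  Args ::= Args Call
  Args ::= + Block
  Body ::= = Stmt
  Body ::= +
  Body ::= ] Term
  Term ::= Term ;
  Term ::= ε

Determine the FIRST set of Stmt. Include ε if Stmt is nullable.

{ +, -, ;, =, ], num }

From Stmt ::= Item: add FIRST(Item) = { +, -, ;, =, ], num }.
From Stmt ::= Decl Term num ;: Decl, Term nullable, take FIRST(Decl) ∪ FIRST(Term) ∪ {num} = { +, ;, =, ], num }.
From Stmt ::= Term Block Item Block: Term nullable, take FIRST(Term) ∪ FIRST(Block) = { ; }.
Stmt ::= ] contributes {]}.
Union: FIRST(Stmt) = { +, -, ;, =, ], num }.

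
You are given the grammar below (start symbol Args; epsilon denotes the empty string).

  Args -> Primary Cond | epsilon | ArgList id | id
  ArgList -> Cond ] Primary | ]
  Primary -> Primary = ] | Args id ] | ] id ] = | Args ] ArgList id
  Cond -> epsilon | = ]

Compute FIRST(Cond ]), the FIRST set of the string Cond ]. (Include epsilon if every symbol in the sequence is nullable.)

Add FIRST(Cond)\{epsilon} = { = }; Cond is nullable, continue.
] is a terminal; add {]} and stop.

{ =, ] }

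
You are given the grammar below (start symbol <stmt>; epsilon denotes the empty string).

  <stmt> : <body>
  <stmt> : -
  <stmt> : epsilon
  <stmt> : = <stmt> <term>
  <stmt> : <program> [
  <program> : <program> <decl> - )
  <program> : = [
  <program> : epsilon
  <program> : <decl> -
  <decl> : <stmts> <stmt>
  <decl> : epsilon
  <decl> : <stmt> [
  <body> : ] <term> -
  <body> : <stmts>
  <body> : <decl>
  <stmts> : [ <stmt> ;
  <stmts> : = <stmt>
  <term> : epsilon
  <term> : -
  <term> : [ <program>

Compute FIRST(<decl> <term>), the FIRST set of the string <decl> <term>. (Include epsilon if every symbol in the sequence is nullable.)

{ -, =, [, ], epsilon }

Add FIRST(<decl>)\{epsilon} = { -, =, [, ] }; <decl> is nullable, continue.
Add FIRST(<term>)\{epsilon} = { -, [ }; <term> is nullable, continue.
Every symbol is nullable, so include epsilon.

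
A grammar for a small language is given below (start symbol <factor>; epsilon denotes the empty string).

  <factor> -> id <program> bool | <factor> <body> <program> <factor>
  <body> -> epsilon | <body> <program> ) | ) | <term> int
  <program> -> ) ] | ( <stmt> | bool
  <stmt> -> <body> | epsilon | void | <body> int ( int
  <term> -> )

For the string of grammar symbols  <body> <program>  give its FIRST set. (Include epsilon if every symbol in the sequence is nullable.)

Add FIRST(<body>)\{epsilon} = { (, ), bool }; <body> is nullable, continue.
Add FIRST(<program>) = { (, ), bool }; <program> is not nullable, stop.

{ (, ), bool }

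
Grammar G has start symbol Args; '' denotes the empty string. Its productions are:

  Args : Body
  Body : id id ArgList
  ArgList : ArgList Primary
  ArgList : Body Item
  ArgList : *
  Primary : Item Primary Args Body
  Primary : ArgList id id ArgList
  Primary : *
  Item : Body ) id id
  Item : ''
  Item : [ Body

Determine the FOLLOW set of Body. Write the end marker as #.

In Args : Body: Body is at the end, add FOLLOW(Args) = { #, id }.
In ArgList : Body Item: add FIRST(Item)\{''} = { [, id }.
  Since Item is nullable, also add FOLLOW(ArgList) = { #, ), *, [, id }.
In Primary : Item Primary Args Body: Body is at the end, add FOLLOW(Primary) = { #, ), *, [, id }.
In Item : Body ) id id: add FIRST() id id) = { ) }.
In Item : [ Body: Body is at the end, add FOLLOW(Item) = { #, ), *, [, id }.
Union: FOLLOW(Body) = { #, ), *, [, id }.

{ #, ), *, [, id }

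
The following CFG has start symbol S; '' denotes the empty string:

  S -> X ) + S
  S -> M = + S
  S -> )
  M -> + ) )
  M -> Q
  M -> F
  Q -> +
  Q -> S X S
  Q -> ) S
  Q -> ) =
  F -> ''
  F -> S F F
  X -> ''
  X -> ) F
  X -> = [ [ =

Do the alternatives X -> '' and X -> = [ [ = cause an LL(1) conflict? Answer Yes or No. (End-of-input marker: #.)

Yes

FIRST('') = { '' } and FIRST(= [ [ =) = { = }.
The first alternative is nullable and FOLLOW(X) = { ), +, = } shares = with FIRST of the second — conflict.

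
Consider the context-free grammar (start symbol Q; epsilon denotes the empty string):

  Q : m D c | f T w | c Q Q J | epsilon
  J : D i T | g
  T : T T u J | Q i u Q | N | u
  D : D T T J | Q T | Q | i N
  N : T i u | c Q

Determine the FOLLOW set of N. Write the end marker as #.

In T : N: N is at the end, add FOLLOW(T) = { #, c, f, g, i, m, u, w }.
In D : i N: N is at the end, add FOLLOW(D) = { c, f, i, m, u }.
Union: FOLLOW(N) = { #, c, f, g, i, m, u, w }.

{ #, c, f, g, i, m, u, w }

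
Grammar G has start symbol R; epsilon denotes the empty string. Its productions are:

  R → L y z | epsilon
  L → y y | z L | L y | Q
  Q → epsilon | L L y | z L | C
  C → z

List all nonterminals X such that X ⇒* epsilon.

{ L, Q, R }

Directly nullable (have an epsilon-production): R, Q.
L → Q with every symbol nullable, so L is nullable.
No other nonterminal has a production whose RHS symbols are all nullable.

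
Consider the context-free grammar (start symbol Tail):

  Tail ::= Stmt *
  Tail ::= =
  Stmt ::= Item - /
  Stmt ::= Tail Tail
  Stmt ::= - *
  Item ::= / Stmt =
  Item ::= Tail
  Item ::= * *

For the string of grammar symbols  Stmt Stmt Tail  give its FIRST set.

Add FIRST(Stmt) = { *, -, /, = }; Stmt is not nullable, stop.

{ *, -, /, = }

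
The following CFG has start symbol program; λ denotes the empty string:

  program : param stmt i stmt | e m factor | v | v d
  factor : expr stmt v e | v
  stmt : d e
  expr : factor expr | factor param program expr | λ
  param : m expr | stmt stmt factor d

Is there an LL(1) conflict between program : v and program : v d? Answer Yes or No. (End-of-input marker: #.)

Yes

FIRST(v) = { v } and FIRST(v d) = { v }.
Both contain v, so the two alternatives are not disjoint — LL(1) conflict.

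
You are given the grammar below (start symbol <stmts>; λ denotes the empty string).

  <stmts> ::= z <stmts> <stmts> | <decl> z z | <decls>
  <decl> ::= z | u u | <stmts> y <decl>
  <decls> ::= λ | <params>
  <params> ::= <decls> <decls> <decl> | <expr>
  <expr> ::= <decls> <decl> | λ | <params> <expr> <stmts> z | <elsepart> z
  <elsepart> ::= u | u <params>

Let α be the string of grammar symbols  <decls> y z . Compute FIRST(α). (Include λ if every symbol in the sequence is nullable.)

Add FIRST(<decls>)\{λ} = { u, y, z }; <decls> is nullable, continue.
y is a terminal; add {y} and stop.

{ u, y, z }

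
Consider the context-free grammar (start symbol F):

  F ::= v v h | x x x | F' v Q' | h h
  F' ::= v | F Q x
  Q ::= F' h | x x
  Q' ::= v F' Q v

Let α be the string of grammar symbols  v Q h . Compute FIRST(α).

{ v }

v is a terminal; add {v} and stop.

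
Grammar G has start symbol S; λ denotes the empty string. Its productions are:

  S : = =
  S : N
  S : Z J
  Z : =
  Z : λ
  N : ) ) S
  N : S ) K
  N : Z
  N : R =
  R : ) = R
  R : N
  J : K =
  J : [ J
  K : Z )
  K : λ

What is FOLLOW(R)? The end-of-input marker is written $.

{ = }

In N : R =: add FIRST(=) = { = }.
In R : ) = R: R is at the end, add FOLLOW(R) = { = }.
Union: FOLLOW(R) = { = }.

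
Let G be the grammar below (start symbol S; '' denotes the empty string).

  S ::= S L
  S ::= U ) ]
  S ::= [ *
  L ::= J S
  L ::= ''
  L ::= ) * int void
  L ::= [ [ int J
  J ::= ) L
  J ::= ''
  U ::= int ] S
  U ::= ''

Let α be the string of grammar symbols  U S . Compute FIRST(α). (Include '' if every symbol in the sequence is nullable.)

{ ), [, int }

Add FIRST(U)\{''} = { int }; U is nullable, continue.
Add FIRST(S) = { ), [, int }; S is not nullable, stop.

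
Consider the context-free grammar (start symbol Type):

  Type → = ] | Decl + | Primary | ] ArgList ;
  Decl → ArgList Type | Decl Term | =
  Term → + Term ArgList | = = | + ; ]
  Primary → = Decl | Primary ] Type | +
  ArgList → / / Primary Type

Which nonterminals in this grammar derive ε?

{ } (none)

No nonterminal has an empty production or an RHS whose symbols are all nullable.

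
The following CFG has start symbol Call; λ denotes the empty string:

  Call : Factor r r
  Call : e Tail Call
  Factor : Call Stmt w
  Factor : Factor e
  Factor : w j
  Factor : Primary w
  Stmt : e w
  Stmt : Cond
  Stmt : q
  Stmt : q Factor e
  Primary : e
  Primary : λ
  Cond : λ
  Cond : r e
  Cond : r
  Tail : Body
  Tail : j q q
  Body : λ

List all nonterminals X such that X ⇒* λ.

{ Body, Cond, Primary, Stmt, Tail }

Directly nullable (have an λ-production): Primary, Cond, Body.
Tail : Body with every symbol nullable, so Tail is nullable.
Stmt : Cond with every symbol nullable, so Stmt is nullable.
No other nonterminal has a production whose RHS symbols are all nullable.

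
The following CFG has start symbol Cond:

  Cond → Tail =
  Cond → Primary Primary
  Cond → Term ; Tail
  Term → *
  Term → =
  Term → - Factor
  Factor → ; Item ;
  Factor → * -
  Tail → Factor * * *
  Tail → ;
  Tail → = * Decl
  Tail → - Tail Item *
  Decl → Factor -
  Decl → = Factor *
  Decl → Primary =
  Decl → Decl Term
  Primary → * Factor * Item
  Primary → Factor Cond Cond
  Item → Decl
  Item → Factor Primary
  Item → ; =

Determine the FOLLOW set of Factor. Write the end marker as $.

{ $, *, -, ;, = }

In Term → - Factor: Factor is at the end, add FOLLOW(Term) = { $, *, -, ;, = }.
In Tail → Factor * * *: add FIRST(* * *) = { * }.
In Decl → Factor -: add FIRST(-) = { - }.
In Decl → = Factor *: add FIRST(*) = { * }.
In Primary → * Factor * Item: add FIRST(* Item) = { * }.
In Primary → Factor Cond Cond: add FIRST(Cond Cond) = { *, -, ;, = }.
In Item → Factor Primary: add FIRST(Primary) = { *, ; }.
Union: FOLLOW(Factor) = { $, *, -, ;, = }.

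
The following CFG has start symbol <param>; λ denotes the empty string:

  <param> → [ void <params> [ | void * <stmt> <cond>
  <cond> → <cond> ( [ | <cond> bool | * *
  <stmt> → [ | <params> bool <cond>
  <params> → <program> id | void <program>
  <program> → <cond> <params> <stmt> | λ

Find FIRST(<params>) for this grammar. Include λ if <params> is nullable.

{ *, id, void }

From <params> → <program> id: <program> nullable, take FIRST(<program>) ∪ {id} = { *, id }.
<params> → void <program> contributes {void}.
Union: FIRST(<params>) = { *, id, void }.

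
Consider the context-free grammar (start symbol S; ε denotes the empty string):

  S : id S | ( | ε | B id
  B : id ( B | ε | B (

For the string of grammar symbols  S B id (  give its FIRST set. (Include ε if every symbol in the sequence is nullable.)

{ (, id }

Add FIRST(S)\{ε} = { (, id }; S is nullable, continue.
Add FIRST(B)\{ε} = { (, id }; B is nullable, continue.
id is a terminal; add {id} and stop.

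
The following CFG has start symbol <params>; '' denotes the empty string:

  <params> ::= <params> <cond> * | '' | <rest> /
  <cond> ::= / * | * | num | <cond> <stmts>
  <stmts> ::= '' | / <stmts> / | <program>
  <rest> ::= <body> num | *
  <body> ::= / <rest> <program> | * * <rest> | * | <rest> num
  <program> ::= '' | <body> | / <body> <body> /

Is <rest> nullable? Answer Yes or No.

Nullable nonterminals: <params>, <program>, <stmts>.
No production of <rest> has an RHS whose symbols are all nullable, so <rest> is not nullable.

No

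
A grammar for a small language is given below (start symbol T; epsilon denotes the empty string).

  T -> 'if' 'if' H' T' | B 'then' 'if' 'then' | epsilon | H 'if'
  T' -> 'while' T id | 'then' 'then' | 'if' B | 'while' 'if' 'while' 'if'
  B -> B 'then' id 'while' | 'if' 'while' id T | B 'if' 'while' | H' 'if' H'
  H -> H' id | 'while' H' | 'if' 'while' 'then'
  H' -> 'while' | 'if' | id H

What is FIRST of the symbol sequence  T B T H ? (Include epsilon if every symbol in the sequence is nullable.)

{ 'if', 'while', id }

Add FIRST(T)\{epsilon} = { 'if', 'while', id }; T is nullable, continue.
Add FIRST(B) = { 'if', 'while', id }; B is not nullable, stop.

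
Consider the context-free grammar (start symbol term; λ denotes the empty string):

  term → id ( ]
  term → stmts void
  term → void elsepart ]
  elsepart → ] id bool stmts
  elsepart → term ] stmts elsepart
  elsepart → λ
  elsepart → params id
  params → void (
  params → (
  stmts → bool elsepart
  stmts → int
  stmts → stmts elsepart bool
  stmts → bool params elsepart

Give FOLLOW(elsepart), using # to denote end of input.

In term → void elsepart ]: add FIRST(]) = { ] }.
In elsepart → term ] stmts elsepart: elsepart is at the end, add FOLLOW(elsepart) = { (, ], bool, id, int, void }.
In stmts → bool elsepart: elsepart is at the end, add FOLLOW(stmts) = { (, ], bool, id, int, void }.
In stmts → stmts elsepart bool: add FIRST(bool) = { bool }.
In stmts → bool params elsepart: elsepart is at the end, add FOLLOW(stmts) = { (, ], bool, id, int, void }.
Union: FOLLOW(elsepart) = { (, ], bool, id, int, void }.

{ (, ], bool, id, int, void }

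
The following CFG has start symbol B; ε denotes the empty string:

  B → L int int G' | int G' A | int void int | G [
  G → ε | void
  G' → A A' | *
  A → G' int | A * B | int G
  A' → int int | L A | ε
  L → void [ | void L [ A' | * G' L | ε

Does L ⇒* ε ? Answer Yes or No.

Yes

L has an ε-production, so L ⇒ ε.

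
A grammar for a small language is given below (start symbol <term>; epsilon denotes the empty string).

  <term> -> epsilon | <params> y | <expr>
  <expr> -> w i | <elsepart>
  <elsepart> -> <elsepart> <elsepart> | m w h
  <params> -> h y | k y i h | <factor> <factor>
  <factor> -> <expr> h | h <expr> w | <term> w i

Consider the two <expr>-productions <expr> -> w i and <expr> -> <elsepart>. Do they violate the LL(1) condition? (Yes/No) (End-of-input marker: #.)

No

FIRST(w i) = { w } and FIRST(<elsepart>) = { m }.
The FIRST sets are disjoint and neither alternative is nullable — no conflict.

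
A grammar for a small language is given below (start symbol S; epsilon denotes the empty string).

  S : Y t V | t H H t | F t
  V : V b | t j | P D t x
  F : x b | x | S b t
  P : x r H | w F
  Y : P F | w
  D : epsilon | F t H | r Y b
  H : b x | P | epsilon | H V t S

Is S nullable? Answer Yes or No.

Nullable nonterminals: D, H.
No production of S has an RHS whose symbols are all nullable, so S is not nullable.

No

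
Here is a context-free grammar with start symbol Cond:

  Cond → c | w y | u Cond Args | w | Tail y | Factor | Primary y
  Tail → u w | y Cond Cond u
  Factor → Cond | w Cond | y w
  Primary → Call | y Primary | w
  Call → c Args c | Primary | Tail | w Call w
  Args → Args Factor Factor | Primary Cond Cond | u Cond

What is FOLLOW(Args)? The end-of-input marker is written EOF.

{ EOF, c, u, w, y }

In Cond → u Cond Args: Args is at the end, add FOLLOW(Cond) = { EOF, c, u, w, y }.
In Call → c Args c: add FIRST(c) = { c }.
In Args → Args Factor Factor: add FIRST(Factor Factor) = { c, u, w, y }.
Union: FOLLOW(Args) = { EOF, c, u, w, y }.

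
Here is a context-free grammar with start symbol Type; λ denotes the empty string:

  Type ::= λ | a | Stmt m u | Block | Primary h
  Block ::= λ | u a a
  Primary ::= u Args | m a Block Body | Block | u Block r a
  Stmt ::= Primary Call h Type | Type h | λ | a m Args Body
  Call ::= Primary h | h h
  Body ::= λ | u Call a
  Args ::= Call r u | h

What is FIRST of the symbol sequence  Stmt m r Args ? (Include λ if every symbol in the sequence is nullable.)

Add FIRST(Stmt)\{λ} = { a, h, m, u }; Stmt is nullable, continue.
m is a terminal; add {m} and stop.

{ a, h, m, u }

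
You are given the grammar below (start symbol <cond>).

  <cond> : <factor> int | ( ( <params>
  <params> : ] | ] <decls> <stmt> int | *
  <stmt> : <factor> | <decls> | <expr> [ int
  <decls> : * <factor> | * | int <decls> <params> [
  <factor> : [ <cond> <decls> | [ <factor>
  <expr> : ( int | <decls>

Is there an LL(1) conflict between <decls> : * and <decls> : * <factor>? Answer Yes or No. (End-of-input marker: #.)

Yes

FIRST(*) = { * } and FIRST(* <factor>) = { * }.
Both contain *, so the two alternatives are not disjoint — LL(1) conflict.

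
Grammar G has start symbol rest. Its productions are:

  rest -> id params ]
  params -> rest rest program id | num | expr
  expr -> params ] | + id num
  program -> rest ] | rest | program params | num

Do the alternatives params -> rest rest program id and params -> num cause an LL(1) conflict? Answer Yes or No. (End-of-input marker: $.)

No

FIRST(rest rest program id) = { id } and FIRST(num) = { num }.
The FIRST sets are disjoint and neither alternative is nullable — no conflict.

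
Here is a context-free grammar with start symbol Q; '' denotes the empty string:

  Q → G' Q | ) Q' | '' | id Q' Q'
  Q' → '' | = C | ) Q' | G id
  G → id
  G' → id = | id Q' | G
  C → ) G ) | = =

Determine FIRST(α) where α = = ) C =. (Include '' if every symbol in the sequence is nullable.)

{ = }

= is a terminal; add {=} and stop.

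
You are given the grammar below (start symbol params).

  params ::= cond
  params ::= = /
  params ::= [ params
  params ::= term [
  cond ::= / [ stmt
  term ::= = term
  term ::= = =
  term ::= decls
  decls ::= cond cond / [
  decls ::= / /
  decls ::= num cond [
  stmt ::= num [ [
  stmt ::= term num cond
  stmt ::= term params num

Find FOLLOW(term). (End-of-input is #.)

{ /, =, [, num }

In params ::= term [: add FIRST([) = { [ }.
In term ::= = term: term is at the end, add FOLLOW(term) = { /, =, [, num }.
In stmt ::= term num cond: add FIRST(num cond) = { num }.
In stmt ::= term params num: add FIRST(params num) = { /, =, [, num }.
Union: FOLLOW(term) = { /, =, [, num }.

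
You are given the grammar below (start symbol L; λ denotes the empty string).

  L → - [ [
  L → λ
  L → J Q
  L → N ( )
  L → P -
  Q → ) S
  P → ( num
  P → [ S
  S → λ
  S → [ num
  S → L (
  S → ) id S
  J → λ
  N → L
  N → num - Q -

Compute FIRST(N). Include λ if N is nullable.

{ (, ), -, [, num, λ }

From N → L: add FIRST(L) = { (, ), -, [, num, λ } (including λ since L is nullable).
N → num - Q - contributes {num}.
Union: FIRST(N) = { (, ), -, [, num, λ }.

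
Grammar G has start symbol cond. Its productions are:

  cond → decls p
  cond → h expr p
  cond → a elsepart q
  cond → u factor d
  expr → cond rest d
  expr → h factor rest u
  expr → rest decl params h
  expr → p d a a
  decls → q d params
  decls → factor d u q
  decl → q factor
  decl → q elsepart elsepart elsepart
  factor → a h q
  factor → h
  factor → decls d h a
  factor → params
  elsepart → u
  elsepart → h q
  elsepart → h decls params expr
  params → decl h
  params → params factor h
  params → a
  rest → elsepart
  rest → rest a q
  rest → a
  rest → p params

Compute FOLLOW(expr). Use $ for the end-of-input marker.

In cond → h expr p: add FIRST(p) = { p }.
In elsepart → h decls params expr: expr is at the end, add FOLLOW(elsepart) = { a, d, h, q, u }.
Union: FOLLOW(expr) = { a, d, h, p, q, u }.

{ a, d, h, p, q, u }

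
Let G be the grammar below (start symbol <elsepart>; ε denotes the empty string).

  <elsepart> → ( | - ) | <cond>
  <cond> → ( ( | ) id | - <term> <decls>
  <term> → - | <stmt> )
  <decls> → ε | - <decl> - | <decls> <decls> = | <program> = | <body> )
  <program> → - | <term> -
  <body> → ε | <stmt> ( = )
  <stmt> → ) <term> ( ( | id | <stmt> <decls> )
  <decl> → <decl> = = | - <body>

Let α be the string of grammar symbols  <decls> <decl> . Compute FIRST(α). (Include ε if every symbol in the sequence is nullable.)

{ ), -, =, id }

Add FIRST(<decls>)\{ε} = { ), -, =, id }; <decls> is nullable, continue.
Add FIRST(<decl>) = { - }; <decl> is not nullable, stop.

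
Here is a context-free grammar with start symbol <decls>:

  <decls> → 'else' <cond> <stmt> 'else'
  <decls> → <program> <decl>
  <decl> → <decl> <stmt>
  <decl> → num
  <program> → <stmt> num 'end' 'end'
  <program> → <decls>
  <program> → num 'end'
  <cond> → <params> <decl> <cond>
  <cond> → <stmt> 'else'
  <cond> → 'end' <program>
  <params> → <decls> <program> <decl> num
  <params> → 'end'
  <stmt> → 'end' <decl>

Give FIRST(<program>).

From <program> → <stmt> num 'end' 'end': add FIRST(<stmt>) = { 'end' }.
From <program> → <decls>: add FIRST(<decls>) = { 'else', 'end', num }.
<program> → num 'end' contributes {num}.
Union: FIRST(<program>) = { 'else', 'end', num }.

{ 'else', 'end', num }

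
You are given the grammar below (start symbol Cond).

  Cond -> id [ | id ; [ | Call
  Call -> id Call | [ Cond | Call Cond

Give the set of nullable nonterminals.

{ } (none)

No nonterminal has an empty production or an RHS whose symbols are all nullable.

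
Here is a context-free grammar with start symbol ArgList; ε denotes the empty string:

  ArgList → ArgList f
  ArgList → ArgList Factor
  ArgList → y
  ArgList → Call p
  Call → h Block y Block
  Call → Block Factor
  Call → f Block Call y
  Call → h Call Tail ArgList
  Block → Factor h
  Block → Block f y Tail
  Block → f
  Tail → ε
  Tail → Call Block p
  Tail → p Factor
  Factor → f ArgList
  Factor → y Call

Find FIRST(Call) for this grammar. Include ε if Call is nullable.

Call → h Block y Block contributes {h}.
From Call → Block Factor: add FIRST(Block) = { f, y }.
Call → f Block Call y contributes {f}.
Call → h Call Tail ArgList contributes {h}.
Union: FIRST(Call) = { f, h, y }.

{ f, h, y }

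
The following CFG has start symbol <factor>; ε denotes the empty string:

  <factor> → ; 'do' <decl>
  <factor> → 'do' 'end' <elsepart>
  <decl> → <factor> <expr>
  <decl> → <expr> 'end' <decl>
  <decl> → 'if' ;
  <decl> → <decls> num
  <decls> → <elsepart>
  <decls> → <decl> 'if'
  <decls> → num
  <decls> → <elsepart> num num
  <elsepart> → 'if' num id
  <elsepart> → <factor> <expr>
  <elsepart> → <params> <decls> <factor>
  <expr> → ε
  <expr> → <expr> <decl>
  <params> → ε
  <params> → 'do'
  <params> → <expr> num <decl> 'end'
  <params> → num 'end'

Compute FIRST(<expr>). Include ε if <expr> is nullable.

<expr> → ε contributes ε.
From <expr> → <expr> <decl>: <expr> nullable, take FIRST(<expr>) ∪ FIRST(<decl>) = { 'do', 'end', 'if', ;, num }.
Union: FIRST(<expr>) = { 'do', 'end', 'if', ;, num, ε }.

{ 'do', 'end', 'if', ;, num, ε }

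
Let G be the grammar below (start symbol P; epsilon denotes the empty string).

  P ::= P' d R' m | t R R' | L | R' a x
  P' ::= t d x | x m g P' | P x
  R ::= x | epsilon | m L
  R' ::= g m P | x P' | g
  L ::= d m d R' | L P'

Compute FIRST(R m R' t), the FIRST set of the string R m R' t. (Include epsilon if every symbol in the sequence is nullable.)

Add FIRST(R)\{epsilon} = { m, x }; R is nullable, continue.
m is a terminal; add {m} and stop.

{ m, x }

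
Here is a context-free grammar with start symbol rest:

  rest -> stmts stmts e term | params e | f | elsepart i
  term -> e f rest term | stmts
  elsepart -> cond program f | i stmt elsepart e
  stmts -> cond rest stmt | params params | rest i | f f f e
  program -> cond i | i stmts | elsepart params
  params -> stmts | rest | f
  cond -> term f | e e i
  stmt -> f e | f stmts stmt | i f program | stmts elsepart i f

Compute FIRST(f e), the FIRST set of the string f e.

f is a terminal; add {f} and stop.

{ f }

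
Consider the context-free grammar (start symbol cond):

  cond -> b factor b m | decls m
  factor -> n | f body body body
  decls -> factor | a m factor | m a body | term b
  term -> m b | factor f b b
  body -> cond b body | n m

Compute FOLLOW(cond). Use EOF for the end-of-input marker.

{ EOF, b }

cond is the start symbol, so EOF ∈ FOLLOW(cond).
In body -> cond b body: add FIRST(b body) = { b }.
Union: FOLLOW(cond) = { EOF, b }.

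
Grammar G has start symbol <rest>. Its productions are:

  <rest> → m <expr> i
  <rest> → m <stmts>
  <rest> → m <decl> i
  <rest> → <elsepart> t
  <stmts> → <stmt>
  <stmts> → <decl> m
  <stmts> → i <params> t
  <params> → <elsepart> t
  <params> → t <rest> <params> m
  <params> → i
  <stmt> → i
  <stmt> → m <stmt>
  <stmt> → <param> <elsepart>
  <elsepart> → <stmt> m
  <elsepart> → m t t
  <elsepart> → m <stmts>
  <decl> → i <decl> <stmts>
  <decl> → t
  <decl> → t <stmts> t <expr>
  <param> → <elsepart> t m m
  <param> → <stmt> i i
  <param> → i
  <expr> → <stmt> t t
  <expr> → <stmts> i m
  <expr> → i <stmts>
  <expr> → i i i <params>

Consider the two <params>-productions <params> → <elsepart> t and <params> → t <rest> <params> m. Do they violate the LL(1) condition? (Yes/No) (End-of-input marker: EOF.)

No

FIRST(<elsepart> t) = { i, m } and FIRST(t <rest> <params> m) = { t }.
The FIRST sets are disjoint and neither alternative is nullable — no conflict.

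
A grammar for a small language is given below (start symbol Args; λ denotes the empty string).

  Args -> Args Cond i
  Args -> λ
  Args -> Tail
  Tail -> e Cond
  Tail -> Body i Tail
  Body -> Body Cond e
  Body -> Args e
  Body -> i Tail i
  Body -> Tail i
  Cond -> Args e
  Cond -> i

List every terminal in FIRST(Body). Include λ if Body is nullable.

{ e, i }

From Body -> Body Cond e: add FIRST(Body) = { e, i }.
From Body -> Args e: Args nullable, take FIRST(Args) ∪ {e} = { e, i }.
Body -> i Tail i contributes {i}.
From Body -> Tail i: add FIRST(Tail) = { e, i }.
Union: FIRST(Body) = { e, i }.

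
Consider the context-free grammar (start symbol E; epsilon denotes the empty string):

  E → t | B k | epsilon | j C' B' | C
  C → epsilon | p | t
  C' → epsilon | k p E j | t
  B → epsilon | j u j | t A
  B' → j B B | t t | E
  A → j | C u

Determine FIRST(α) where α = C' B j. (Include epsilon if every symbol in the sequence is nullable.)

{ j, k, t }

Add FIRST(C')\{epsilon} = { k, t }; C' is nullable, continue.
Add FIRST(B)\{epsilon} = { j, t }; B is nullable, continue.
j is a terminal; add {j} and stop.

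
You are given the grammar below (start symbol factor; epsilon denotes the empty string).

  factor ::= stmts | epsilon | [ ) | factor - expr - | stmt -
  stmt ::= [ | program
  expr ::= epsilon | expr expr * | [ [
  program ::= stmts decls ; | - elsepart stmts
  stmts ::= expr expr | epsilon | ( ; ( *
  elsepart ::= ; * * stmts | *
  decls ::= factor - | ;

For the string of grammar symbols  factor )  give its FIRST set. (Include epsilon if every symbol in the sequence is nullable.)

{ (, ), *, -, ;, [ }

Add FIRST(factor)\{epsilon} = { (, *, -, ;, [ }; factor is nullable, continue.
) is a terminal; add {)} and stop.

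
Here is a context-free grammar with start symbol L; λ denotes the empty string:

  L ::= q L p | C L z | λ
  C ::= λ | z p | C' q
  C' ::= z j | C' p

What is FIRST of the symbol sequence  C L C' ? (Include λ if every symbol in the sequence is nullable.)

{ q, z }

Add FIRST(C)\{λ} = { z }; C is nullable, continue.
Add FIRST(L)\{λ} = { q, z }; L is nullable, continue.
Add FIRST(C') = { z }; C' is not nullable, stop.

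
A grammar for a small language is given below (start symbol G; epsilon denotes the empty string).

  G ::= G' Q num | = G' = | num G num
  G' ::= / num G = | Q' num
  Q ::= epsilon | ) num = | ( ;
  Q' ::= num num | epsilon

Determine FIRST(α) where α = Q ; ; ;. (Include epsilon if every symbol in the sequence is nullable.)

Add FIRST(Q)\{epsilon} = { (, ) }; Q is nullable, continue.
; is a terminal; add {;} and stop.

{ (, ), ; }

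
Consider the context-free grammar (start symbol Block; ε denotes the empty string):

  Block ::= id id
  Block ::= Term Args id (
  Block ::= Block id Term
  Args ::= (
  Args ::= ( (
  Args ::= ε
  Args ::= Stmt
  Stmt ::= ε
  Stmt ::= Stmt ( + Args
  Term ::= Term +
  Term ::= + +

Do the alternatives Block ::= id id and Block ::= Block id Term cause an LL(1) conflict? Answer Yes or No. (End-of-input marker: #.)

FIRST(id id) = { id } and FIRST(Block id Term) = { +, id }.
Both contain id, so the two alternatives are not disjoint — LL(1) conflict.

Yes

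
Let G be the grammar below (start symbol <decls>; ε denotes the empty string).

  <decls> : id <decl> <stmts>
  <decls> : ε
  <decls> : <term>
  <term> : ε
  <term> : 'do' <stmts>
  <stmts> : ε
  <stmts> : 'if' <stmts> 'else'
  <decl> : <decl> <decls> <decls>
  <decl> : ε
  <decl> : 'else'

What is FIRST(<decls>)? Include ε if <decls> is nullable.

{ 'do', id, ε }

<decls> : id <decl> <stmts> contributes {id}.
<decls> : ε contributes ε.
From <decls> : <term>: add FIRST(<term>) = { 'do', ε } (including ε since <term> is nullable).
Union: FIRST(<decls>) = { 'do', id, ε }.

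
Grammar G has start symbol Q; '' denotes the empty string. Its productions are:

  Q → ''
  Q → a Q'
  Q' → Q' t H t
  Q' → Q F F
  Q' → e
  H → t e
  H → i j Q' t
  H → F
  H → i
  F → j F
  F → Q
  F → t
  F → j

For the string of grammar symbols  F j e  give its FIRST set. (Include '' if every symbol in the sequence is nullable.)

{ a, j, t }

Add FIRST(F)\{''} = { a, j, t }; F is nullable, continue.
j is a terminal; add {j} and stop.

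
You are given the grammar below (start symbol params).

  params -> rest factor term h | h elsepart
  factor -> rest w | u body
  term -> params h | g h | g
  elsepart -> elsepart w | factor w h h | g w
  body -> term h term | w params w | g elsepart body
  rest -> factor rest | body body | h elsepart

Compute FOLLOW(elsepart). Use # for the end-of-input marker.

In params -> h elsepart: elsepart is at the end, add FOLLOW(params) = { #, h, w }.
In elsepart -> elsepart w: add FIRST(w) = { w }.
In body -> g elsepart body: add FIRST(body) = { g, h, u, w }.
In rest -> h elsepart: elsepart is at the end, add FOLLOW(rest) = { g, h, u, w }.
Union: FOLLOW(elsepart) = { #, g, h, u, w }.

{ #, g, h, u, w }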